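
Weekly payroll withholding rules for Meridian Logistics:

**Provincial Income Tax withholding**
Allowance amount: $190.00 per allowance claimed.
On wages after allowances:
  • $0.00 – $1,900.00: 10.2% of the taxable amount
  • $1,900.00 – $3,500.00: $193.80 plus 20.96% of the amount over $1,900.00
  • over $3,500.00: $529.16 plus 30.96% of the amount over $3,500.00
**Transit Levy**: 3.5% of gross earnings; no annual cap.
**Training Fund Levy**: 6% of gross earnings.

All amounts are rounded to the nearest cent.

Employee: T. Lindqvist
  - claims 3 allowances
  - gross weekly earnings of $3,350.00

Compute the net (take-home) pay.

$2,653.50

Provincial Income Tax: taxable = $3,350.00 − 3×$190.00 = $2,780.00
  $193.80 + 20.96% × ($2,780.00 − $1,900.00) = $193.80 + 20.96% × $880.00 = $378.25
Transit Levy: 3.5% × $3,350.00 = $117.25
Training Fund Levy: 6% × $3,350.00 = $201.00
Total withheld: $378.25 + $117.25 + $201.00 = $696.50
Net pay: $3,350.00 − $696.50 = $2,653.50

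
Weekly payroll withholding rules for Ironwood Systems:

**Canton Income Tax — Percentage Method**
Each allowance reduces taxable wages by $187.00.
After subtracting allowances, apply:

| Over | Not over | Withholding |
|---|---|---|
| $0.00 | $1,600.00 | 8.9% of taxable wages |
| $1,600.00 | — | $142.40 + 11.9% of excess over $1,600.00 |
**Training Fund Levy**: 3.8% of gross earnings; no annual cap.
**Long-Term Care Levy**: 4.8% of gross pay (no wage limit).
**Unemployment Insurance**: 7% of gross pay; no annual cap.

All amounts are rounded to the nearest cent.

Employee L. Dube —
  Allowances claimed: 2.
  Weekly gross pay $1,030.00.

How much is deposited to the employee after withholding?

Canton Income Tax: taxable = $1,030.00 − 2×$187.00 = $656.00
  8.9% × $656.00 = $58.38
Training Fund Levy: 3.8% × $1,030.00 = $39.14
Long-Term Care Levy: 4.8% × $1,030.00 = $49.44
Unemployment Insurance: 7% × $1,030.00 = $72.10
Total withheld: $58.38 + $39.14 + $49.44 + $72.10 = $219.06
Net pay: $1,030.00 − $219.06 = $810.94

$810.94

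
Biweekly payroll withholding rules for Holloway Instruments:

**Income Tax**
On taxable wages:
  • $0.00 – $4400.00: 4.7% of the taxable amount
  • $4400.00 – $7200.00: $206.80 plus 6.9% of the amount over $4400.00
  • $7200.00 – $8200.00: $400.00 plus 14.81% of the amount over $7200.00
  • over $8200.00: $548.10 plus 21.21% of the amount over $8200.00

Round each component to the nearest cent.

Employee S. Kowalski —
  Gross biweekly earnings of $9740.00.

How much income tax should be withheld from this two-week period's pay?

$874.73

Income Tax: taxable = $9740.00
  $548.10 + 21.21% × ($9740.00 − $8200.00) = $548.10 + 21.21% × $1540.00 = $874.73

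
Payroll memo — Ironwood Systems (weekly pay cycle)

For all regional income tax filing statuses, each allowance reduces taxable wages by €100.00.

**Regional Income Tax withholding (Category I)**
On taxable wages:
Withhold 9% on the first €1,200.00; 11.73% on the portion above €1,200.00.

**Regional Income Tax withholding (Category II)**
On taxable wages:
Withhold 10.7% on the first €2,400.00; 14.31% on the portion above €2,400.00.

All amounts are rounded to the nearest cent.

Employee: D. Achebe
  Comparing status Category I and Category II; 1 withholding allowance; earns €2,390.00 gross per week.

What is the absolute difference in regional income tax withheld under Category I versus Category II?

Regional Income Tax (Category I): taxable = €2,390.00 − 1×€100.00 = €2,290.00
  €108.00 + 11.73% × (€2,290.00 − €1,200.00) = €108.00 + 11.73% × €1,090.00 = €235.86
Regional Income Tax (Category II): taxable = €2,390.00 − 1×€100.00 = €2,290.00
  10.7% × €2,290.00 = €245.03
Difference: |€235.86 − €245.03| = €9.17 (higher under Category II)

€9.17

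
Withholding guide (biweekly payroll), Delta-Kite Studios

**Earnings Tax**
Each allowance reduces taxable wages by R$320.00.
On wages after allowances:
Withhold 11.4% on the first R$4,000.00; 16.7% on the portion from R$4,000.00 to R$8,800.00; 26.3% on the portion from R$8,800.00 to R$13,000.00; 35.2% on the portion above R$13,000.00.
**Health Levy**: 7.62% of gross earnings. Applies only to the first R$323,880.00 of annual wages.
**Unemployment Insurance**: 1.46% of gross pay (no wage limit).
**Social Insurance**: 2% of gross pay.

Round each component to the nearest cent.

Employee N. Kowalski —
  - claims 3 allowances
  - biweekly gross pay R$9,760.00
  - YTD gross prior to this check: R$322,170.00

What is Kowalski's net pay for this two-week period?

R$8,034.40

Earnings Tax: taxable = R$9,760.00 − 3×R$320.00 = R$8,800.00
  R$456.00 + 16.7% × (R$8,800.00 − R$4,000.00) = R$456.00 + 16.7% × R$4,800.00 = R$1,257.60
Health Levy: cap R$323,880.00 − YTD R$322,170.00 = R$1,710.00 subject; 7.62% × R$1,710.00 = R$130.30
Unemployment Insurance: 1.46% × R$9,760.00 = R$142.50
Social Insurance: 2% × R$9,760.00 = R$195.20
Total withheld: R$1,257.60 + R$130.30 + R$142.50 + R$195.20 = R$1,725.60
Net pay: R$9,760.00 − R$1,725.60 = R$8,034.40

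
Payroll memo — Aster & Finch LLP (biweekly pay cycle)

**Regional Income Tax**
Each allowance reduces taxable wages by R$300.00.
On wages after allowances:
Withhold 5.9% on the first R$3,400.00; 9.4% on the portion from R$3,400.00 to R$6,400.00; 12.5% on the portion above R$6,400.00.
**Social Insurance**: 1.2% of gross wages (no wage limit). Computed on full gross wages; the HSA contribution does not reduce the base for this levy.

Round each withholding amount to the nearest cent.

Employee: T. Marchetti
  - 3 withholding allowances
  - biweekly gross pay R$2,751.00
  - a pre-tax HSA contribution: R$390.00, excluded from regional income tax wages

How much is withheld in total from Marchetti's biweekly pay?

R$119.21

Regional Income Tax: taxable = R$2,751.00 − R$390.00 − 3×R$300.00 = R$1,461.00
  5.9% × R$1,461.00 = R$86.20
Social Insurance: 1.2% × R$2,751.00 = R$33.01
Total: R$86.20 + R$33.01 = R$119.21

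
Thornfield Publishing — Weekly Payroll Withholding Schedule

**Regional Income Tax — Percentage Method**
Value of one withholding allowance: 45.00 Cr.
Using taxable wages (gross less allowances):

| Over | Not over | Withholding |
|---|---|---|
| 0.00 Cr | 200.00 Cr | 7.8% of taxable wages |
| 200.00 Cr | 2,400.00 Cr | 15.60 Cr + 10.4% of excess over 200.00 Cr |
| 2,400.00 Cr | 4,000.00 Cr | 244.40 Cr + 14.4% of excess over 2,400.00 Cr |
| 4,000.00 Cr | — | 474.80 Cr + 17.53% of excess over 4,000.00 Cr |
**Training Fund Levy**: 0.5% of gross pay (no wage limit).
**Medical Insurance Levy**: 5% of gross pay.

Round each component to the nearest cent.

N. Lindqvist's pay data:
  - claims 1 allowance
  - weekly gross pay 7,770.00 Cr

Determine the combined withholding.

1,555.14 Cr

Regional Income Tax: taxable = 7,770.00 Cr − 1×45.00 Cr = 7,725.00 Cr
  474.80 Cr + 17.53% × (7,725.00 Cr − 4,000.00 Cr) = 474.80 Cr + 17.53% × 3,725.00 Cr = 1,127.79 Cr
Training Fund Levy: 0.5% × 7,770.00 Cr = 38.85 Cr
Medical Insurance Levy: 5% × 7,770.00 Cr = 388.50 Cr
Total: 1,127.79 Cr + 38.85 Cr + 388.50 Cr = 1,555.14 Cr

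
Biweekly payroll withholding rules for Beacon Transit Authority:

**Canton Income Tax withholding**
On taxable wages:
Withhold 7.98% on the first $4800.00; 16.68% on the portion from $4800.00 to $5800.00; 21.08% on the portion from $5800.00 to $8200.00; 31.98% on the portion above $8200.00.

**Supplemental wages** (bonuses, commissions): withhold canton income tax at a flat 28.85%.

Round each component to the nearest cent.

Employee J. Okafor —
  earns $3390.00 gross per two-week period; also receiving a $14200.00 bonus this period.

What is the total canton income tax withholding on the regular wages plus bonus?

$4367.22

Canton Income Tax: taxable = $3390.00
  7.98% × $3390.00 = $270.52
Supplemental (28.85% flat on bonus): 28.85% × $14200.00 = $4096.70
Total canton income tax: $270.52 + $4096.70 = $4367.22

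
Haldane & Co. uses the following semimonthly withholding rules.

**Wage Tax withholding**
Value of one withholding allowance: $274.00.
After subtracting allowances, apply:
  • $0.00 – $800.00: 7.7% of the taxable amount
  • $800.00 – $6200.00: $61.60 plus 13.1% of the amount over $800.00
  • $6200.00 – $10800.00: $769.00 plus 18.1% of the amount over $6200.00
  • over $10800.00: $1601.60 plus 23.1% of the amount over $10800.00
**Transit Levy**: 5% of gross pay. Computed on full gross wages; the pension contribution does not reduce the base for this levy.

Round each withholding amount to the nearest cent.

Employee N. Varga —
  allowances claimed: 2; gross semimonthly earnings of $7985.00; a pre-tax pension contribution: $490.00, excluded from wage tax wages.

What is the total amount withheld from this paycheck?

$1303.46

Wage Tax: taxable = $7985.00 − $490.00 − 2×$274.00 = $6947.00
  $769.00 + 18.1% × ($6947.00 − $6200.00) = $769.00 + 18.1% × $747.00 = $904.21
Transit Levy: 5% × $7985.00 = $399.25
Total: $904.21 + $399.25 = $1303.46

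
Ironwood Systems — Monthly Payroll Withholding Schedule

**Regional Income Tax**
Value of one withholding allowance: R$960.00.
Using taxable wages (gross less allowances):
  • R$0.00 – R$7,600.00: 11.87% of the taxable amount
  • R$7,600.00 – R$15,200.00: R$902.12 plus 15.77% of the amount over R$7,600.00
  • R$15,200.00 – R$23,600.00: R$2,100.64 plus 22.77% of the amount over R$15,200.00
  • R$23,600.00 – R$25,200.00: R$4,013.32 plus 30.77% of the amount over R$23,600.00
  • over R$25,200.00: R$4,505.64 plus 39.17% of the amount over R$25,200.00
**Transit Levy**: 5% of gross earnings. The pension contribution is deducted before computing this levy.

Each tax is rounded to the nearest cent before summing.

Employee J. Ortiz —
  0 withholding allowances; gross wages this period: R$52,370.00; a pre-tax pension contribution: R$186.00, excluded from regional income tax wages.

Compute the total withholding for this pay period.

R$17,684.47

Regional Income Tax: taxable = R$52,370.00 − R$186.00 = R$52,184.00
  R$4,505.64 + 39.17% × (R$52,184.00 − R$25,200.00) = R$4,505.64 + 39.17% × R$26,984.00 = R$15,075.27
Transit Levy: 5% × R$52,184.00 = R$2,609.20
Total: R$15,075.27 + R$2,609.20 = R$17,684.47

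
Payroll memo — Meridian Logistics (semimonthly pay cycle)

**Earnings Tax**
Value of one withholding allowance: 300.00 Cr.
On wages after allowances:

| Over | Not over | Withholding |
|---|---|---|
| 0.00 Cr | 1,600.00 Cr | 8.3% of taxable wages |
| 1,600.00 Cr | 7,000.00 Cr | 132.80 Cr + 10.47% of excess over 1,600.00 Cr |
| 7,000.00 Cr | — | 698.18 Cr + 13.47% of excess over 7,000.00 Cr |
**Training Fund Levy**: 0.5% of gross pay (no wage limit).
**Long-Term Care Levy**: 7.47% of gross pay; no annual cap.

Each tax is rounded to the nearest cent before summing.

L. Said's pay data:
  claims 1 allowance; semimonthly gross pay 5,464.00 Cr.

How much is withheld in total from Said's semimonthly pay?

Earnings Tax: taxable = 5,464.00 Cr − 1×300.00 Cr = 5,164.00 Cr
  132.80 Cr + 10.47% × (5,164.00 Cr − 1,600.00 Cr) = 132.80 Cr + 10.47% × 3,564.00 Cr = 505.95 Cr
Training Fund Levy: 0.5% × 5,464.00 Cr = 27.32 Cr
Long-Term Care Levy: 7.47% × 5,464.00 Cr = 408.16 Cr
Total: 505.95 Cr + 27.32 Cr + 408.16 Cr = 941.43 Cr

941.43 Cr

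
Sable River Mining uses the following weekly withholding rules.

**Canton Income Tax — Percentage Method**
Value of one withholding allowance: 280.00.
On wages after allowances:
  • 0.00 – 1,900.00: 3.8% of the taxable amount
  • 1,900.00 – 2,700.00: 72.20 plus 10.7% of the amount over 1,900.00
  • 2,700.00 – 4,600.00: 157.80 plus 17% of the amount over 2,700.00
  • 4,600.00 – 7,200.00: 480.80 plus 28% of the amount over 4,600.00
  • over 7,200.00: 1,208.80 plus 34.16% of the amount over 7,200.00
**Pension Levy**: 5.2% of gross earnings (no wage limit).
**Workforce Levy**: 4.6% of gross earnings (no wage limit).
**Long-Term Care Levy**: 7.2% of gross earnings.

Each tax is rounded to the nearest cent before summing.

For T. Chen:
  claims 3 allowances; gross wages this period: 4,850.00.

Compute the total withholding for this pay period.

Canton Income Tax: taxable = 4,850.00 − 3×280.00 = 4,010.00
  157.80 + 17% × (4,010.00 − 2,700.00) = 157.80 + 17% × 1,310.00 = 380.50
Pension Levy: 5.2% × 4,850.00 = 252.20
Workforce Levy: 4.6% × 4,850.00 = 223.10
Long-Term Care Levy: 7.2% × 4,850.00 = 349.20
Total: 380.50 + 252.20 + 223.10 + 349.20 = 1,205.00

1,205.00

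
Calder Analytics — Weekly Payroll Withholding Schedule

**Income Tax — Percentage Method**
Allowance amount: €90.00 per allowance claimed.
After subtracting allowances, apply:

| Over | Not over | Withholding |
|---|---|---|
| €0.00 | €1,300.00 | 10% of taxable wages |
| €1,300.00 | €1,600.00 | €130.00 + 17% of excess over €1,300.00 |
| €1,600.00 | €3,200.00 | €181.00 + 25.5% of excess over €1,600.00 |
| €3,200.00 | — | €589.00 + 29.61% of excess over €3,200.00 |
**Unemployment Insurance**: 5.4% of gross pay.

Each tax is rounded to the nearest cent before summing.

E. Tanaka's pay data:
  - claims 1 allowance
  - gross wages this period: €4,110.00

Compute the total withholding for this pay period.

€1,053.74

Income Tax: taxable = €4,110.00 − 1×€90.00 = €4,020.00
  €589.00 + 29.61% × (€4,020.00 − €3,200.00) = €589.00 + 29.61% × €820.00 = €831.80
Unemployment Insurance: 5.4% × €4,110.00 = €221.94
Total: €831.80 + €221.94 = €1,053.74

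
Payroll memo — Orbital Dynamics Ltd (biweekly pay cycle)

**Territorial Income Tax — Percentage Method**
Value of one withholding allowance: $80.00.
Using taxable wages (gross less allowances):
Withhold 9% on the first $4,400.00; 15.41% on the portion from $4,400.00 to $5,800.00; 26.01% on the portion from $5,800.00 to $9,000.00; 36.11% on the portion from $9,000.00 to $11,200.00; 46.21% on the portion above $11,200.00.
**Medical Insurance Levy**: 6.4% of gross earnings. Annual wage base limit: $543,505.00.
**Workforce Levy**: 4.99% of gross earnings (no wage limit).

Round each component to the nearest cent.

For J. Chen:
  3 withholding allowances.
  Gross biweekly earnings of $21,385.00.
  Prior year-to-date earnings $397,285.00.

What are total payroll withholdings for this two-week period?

Territorial Income Tax: taxable = $21,385.00 − 3×$80.00 = $21,145.00
  $2,238.48 + 46.21% × ($21,145.00 − $11,200.00) = $2,238.48 + 46.21% × $9,945.00 = $6,834.06
Medical Insurance Levy: 6.4% × $21,385.00 = $1,368.64
Workforce Levy: 4.99% × $21,385.00 = $1,067.11
Total: $6,834.06 + $1,368.64 + $1,067.11 = $9,269.81

$9,269.81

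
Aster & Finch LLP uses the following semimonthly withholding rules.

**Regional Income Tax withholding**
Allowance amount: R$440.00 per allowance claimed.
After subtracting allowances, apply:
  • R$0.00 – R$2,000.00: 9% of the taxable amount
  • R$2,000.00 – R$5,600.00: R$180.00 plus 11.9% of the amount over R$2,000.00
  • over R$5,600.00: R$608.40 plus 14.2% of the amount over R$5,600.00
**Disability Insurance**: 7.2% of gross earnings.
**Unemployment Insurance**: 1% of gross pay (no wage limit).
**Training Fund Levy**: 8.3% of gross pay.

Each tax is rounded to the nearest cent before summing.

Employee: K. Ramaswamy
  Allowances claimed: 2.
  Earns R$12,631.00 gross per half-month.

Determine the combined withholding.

R$3,565.95

Regional Income Tax: taxable = R$12,631.00 − 2×R$440.00 = R$11,751.00
  R$608.40 + 14.2% × (R$11,751.00 − R$5,600.00) = R$608.40 + 14.2% × R$6,151.00 = R$1,481.84
Disability Insurance: 7.2% × R$12,631.00 = R$909.43
Unemployment Insurance: 1% × R$12,631.00 = R$126.31
Training Fund Levy: 8.3% × R$12,631.00 = R$1,048.37
Total: R$1,481.84 + R$909.43 + R$126.31 + R$1,048.37 = R$3,565.95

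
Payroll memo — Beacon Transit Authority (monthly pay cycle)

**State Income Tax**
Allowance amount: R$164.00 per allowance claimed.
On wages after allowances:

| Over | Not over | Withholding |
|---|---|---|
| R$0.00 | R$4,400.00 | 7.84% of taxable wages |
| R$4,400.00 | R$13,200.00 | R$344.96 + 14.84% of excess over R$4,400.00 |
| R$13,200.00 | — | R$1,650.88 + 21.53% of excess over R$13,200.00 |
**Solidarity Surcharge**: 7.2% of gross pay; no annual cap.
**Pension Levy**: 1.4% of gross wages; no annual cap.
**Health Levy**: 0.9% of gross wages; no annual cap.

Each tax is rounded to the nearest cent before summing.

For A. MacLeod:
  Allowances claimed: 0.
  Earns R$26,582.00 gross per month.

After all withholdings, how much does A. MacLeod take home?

State Income Tax: taxable = R$26,582.00
  R$1,650.88 + 21.53% × (R$26,582.00 − R$13,200.00) = R$1,650.88 + 21.53% × R$13,382.00 = R$4,532.02
Solidarity Surcharge: 7.2% × R$26,582.00 = R$1,913.90
Pension Levy: 1.4% × R$26,582.00 = R$372.15
Health Levy: 0.9% × R$26,582.00 = R$239.24
Total withheld: R$4,532.02 + R$1,913.90 + R$372.15 + R$239.24 = R$7,057.31
Net pay: R$26,582.00 − R$7,057.31 = R$19,524.69

R$19,524.69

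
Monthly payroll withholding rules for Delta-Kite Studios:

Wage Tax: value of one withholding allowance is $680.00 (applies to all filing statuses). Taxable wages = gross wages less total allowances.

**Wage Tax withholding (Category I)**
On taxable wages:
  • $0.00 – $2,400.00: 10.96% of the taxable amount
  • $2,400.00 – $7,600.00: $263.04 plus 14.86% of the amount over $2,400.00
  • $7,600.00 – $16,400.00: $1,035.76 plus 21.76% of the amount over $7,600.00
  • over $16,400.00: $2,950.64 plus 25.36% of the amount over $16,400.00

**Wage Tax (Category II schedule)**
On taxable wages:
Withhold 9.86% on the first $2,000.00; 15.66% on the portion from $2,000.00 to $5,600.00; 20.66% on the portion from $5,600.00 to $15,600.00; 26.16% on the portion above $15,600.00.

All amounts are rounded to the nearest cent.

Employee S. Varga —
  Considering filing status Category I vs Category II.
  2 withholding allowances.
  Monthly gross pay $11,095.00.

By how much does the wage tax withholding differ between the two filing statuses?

Wage Tax (Category I): taxable = $11,095.00 − 2×$680.00 = $9,735.00
  $1,035.76 + 21.76% × ($9,735.00 − $7,600.00) = $1,035.76 + 21.76% × $2,135.00 = $1,500.34
Wage Tax (Category II): taxable = $11,095.00 − 2×$680.00 = $9,735.00
  $760.96 + 20.66% × ($9,735.00 − $5,600.00) = $760.96 + 20.66% × $4,135.00 = $1,615.25
Difference: |$1,500.34 − $1,615.25| = $114.91 (higher under Category II)

$114.91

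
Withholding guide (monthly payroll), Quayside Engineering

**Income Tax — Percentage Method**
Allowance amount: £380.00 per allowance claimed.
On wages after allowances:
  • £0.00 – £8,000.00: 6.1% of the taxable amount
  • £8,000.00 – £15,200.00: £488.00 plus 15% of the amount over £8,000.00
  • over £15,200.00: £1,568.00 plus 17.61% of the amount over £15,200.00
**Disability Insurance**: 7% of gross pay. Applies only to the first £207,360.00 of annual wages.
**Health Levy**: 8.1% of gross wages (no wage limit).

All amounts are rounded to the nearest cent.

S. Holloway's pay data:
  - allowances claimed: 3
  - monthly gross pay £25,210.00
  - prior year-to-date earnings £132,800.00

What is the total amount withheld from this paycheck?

£6,936.72

Income Tax: taxable = £25,210.00 − 3×£380.00 = £24,070.00
  £1,568.00 + 17.61% × (£24,070.00 − £15,200.00) = £1,568.00 + 17.61% × £8,870.00 = £3,130.01
Disability Insurance: 7% × £25,210.00 = £1,764.70
Health Levy: 8.1% × £25,210.00 = £2,042.01
Total: £3,130.01 + £1,764.70 + £2,042.01 = £6,936.72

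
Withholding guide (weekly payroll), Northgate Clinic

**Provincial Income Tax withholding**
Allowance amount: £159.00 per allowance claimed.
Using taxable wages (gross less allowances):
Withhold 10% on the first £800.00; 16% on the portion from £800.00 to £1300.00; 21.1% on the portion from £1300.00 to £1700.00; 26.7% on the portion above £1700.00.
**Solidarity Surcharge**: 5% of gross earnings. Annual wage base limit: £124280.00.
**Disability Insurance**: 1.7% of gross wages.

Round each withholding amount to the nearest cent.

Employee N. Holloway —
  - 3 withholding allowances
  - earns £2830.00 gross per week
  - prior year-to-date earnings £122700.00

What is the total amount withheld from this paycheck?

£545.86

Provincial Income Tax: taxable = £2830.00 − 3×£159.00 = £2353.00
  £244.40 + 26.7% × (£2353.00 − £1700.00) = £244.40 + 26.7% × £653.00 = £418.75
Solidarity Surcharge: cap £124280.00 − YTD £122700.00 = £1580.00 subject; 5% × £1580.00 = £79.00
Disability Insurance: 1.7% × £2830.00 = £48.11
Total: £418.75 + £79.00 + £48.11 = £545.86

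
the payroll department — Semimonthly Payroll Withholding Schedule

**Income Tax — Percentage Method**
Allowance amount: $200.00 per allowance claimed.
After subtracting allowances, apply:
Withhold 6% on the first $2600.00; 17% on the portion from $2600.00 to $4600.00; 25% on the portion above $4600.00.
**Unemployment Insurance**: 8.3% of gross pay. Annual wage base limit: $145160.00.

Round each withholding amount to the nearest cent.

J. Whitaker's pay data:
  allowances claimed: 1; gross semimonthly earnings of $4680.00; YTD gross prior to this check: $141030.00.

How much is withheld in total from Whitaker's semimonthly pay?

Income Tax: taxable = $4680.00 − 1×$200.00 = $4480.00
  $156.00 + 17% × ($4480.00 − $2600.00) = $156.00 + 17% × $1880.00 = $475.60
Unemployment Insurance: cap $145160.00 − YTD $141030.00 = $4130.00 subject; 8.3% × $4130.00 = $342.79
Total: $475.60 + $342.79 = $818.39

$818.39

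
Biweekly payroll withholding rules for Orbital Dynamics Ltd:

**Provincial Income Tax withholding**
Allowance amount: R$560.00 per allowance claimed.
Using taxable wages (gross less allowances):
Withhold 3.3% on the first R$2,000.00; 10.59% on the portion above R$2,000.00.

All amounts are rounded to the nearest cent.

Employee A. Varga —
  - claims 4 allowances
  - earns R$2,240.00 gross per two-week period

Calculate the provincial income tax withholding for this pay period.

R$0.00

Provincial Income Tax: taxable = R$2,240.00 − 4×R$560.00 = R$0.00
  Taxable ≤ 0 → R$0.00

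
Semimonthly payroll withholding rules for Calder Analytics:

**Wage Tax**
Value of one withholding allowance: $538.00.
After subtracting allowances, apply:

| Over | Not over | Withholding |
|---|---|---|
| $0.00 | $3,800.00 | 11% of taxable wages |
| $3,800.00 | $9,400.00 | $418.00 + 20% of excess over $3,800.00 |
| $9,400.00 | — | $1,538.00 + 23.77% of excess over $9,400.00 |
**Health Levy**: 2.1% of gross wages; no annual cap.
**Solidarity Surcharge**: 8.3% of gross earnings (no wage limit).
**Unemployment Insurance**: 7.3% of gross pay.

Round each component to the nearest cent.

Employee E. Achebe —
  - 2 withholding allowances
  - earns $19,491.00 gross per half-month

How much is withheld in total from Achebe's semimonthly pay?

$7,130.77

Wage Tax: taxable = $19,491.00 − 2×$538.00 = $18,415.00
  $1,538.00 + 23.77% × ($18,415.00 − $9,400.00) = $1,538.00 + 23.77% × $9,015.00 = $3,680.87
Health Levy: 2.1% × $19,491.00 = $409.31
Solidarity Surcharge: 8.3% × $19,491.00 = $1,617.75
Unemployment Insurance: 7.3% × $19,491.00 = $1,422.84
Total: $3,680.87 + $409.31 + $1,617.75 + $1,422.84 = $7,130.77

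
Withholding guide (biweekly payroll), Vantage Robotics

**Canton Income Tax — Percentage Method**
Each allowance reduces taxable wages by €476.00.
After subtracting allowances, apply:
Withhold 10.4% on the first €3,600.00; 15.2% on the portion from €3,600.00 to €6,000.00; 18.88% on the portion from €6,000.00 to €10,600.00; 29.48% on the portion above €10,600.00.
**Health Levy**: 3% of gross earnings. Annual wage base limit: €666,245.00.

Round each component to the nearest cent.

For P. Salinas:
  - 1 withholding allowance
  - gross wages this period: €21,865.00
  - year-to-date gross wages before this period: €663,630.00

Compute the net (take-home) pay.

€16,998.27

Canton Income Tax: taxable = €21,865.00 − 1×€476.00 = €21,389.00
  €1,607.68 + 29.48% × (€21,389.00 − €10,600.00) = €1,607.68 + 29.48% × €10,789.00 = €4,788.28
Health Levy: cap €666,245.00 − YTD €663,630.00 = €2,615.00 subject; 3% × €2,615.00 = €78.45
Total withheld: €4,788.28 + €78.45 = €4,866.73
Net pay: €21,865.00 − €4,866.73 = €16,998.27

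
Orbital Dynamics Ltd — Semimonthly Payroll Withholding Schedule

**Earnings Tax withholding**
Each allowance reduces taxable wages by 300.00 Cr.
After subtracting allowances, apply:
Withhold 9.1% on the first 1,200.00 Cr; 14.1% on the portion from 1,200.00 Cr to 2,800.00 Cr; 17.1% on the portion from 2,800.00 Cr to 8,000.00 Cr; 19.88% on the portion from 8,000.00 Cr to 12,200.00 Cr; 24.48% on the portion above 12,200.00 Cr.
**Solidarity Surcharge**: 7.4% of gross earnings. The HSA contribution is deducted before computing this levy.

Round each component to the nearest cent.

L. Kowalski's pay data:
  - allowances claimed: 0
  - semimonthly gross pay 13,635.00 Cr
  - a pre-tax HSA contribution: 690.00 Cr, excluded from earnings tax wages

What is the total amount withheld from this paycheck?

Earnings Tax: taxable = 13,635.00 Cr − 690.00 Cr = 12,945.00 Cr
  2,058.96 Cr + 24.48% × (12,945.00 Cr − 12,200.00 Cr) = 2,058.96 Cr + 24.48% × 745.00 Cr = 2,241.34 Cr
Solidarity Surcharge: 7.4% × 12,945.00 Cr = 957.93 Cr
Total: 2,241.34 Cr + 957.93 Cr = 3,199.27 Cr

3,199.27 Cr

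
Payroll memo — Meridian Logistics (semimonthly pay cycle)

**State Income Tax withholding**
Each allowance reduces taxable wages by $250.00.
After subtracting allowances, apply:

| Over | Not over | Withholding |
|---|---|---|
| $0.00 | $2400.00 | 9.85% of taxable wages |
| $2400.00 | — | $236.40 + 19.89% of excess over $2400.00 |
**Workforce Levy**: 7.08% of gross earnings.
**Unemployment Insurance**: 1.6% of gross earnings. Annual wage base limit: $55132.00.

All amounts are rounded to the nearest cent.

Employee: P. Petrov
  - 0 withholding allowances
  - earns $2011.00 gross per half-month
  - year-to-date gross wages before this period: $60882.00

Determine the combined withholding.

$340.46

State Income Tax: taxable = $2011.00
  9.85% × $2011.00 = $198.08
Workforce Levy: 7.08% × $2011.00 = $142.38
Unemployment Insurance: YTD $60882.00 ≥ cap $55132.00 → $0.00
Total: $198.08 + $142.38 + $0.00 = $340.46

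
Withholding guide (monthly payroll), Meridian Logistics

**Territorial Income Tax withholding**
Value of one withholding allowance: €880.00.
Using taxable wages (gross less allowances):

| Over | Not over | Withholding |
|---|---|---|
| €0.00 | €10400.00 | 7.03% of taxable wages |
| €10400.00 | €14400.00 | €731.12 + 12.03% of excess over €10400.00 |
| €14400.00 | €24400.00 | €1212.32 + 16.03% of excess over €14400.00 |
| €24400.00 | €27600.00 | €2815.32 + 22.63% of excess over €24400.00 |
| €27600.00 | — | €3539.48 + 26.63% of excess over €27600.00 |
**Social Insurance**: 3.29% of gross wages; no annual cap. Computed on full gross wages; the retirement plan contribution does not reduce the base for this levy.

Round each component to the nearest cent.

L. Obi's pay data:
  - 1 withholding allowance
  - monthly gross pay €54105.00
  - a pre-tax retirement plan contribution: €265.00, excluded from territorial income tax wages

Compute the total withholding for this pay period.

Territorial Income Tax: taxable = €54105.00 − €265.00 − 1×€880.00 = €52960.00
  €3539.48 + 26.63% × (€52960.00 − €27600.00) = €3539.48 + 26.63% × €25360.00 = €10292.85
Social Insurance: 3.29% × €54105.00 = €1780.05
Total: €10292.85 + €1780.05 = €12072.90

€12072.90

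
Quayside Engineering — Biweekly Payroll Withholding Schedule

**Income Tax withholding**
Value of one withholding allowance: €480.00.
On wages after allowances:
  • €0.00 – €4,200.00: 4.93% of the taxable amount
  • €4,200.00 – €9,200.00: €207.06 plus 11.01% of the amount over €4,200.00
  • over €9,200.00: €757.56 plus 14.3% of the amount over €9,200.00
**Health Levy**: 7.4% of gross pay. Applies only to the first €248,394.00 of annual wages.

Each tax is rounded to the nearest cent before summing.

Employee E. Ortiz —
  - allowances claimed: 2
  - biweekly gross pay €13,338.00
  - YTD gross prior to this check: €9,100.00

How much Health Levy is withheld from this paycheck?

Health Levy: 7.4% × €13,338.00 = €987.01

€987.01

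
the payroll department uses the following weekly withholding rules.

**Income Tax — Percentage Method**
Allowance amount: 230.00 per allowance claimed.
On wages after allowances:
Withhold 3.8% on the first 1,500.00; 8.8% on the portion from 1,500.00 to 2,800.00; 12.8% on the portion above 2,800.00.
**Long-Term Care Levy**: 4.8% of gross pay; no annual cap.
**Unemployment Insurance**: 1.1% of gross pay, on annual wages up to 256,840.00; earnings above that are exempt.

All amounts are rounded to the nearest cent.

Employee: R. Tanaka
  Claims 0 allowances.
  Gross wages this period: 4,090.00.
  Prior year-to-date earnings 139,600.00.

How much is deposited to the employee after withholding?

Income Tax: taxable = 4,090.00
  171.40 + 12.8% × (4,090.00 − 2,800.00) = 171.40 + 12.8% × 1,290.00 = 336.52
Long-Term Care Levy: 4.8% × 4,090.00 = 196.32
Unemployment Insurance: 1.1% × 4,090.00 = 44.99
Total withheld: 336.52 + 196.32 + 44.99 = 577.83
Net pay: 4,090.00 − 577.83 = 3,512.17

3,512.17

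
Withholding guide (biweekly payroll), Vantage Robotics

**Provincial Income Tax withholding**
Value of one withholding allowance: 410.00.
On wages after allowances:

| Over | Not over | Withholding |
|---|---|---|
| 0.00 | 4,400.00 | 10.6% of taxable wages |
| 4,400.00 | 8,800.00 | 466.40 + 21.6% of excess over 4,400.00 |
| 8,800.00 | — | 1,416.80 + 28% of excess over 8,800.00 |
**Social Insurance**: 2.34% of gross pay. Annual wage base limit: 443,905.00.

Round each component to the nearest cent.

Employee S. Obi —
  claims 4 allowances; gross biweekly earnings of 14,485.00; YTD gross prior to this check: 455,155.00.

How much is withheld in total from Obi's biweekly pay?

2,549.40

Provincial Income Tax: taxable = 14,485.00 − 4×410.00 = 12,845.00
  1,416.80 + 28% × (12,845.00 − 8,800.00) = 1,416.80 + 28% × 4,045.00 = 2,549.40
Social Insurance: YTD 455,155.00 ≥ cap 443,905.00 → 0.00
Total: 2,549.40 + 0.00 = 2,549.40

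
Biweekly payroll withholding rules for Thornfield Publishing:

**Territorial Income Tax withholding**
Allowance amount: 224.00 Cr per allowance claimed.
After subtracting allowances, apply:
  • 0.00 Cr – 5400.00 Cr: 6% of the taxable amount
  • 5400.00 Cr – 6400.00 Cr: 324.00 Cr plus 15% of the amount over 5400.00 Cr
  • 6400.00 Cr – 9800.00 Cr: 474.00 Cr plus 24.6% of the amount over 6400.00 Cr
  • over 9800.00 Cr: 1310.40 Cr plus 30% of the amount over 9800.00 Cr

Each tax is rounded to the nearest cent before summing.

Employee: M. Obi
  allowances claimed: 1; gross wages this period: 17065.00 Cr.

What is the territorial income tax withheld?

Territorial Income Tax: taxable = 17065.00 Cr − 1×224.00 Cr = 16841.00 Cr
  1310.40 Cr + 30% × (16841.00 Cr − 9800.00 Cr) = 1310.40 Cr + 30% × 7041.00 Cr = 3422.70 Cr

3422.70 Cr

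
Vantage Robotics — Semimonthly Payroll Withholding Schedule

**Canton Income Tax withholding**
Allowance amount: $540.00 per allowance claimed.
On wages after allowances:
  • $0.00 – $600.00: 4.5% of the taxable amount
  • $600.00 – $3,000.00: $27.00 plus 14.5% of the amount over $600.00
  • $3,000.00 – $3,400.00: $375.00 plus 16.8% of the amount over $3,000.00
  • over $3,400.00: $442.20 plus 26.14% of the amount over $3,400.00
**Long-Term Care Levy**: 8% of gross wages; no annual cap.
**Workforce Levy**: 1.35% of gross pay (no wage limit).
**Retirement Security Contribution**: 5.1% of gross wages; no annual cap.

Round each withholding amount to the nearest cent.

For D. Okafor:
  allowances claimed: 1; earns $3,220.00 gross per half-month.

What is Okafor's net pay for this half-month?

$2,426.11

Canton Income Tax: taxable = $3,220.00 − 1×$540.00 = $2,680.00
  $27.00 + 14.5% × ($2,680.00 − $600.00) = $27.00 + 14.5% × $2,080.00 = $328.60
Long-Term Care Levy: 8% × $3,220.00 = $257.60
Workforce Levy: 1.35% × $3,220.00 = $43.47
Retirement Security Contribution: 5.1% × $3,220.00 = $164.22
Total withheld: $328.60 + $257.60 + $43.47 + $164.22 = $793.89
Net pay: $3,220.00 − $793.89 = $2,426.11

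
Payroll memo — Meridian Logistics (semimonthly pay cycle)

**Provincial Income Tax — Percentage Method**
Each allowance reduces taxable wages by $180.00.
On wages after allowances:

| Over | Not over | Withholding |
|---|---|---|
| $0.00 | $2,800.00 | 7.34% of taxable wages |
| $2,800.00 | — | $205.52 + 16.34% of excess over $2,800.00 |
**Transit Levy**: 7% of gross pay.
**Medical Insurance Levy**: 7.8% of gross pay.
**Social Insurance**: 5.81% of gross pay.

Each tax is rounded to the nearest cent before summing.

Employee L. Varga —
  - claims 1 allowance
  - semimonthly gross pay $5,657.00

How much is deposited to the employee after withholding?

$3,848.15

Provincial Income Tax: taxable = $5,657.00 − 1×$180.00 = $5,477.00
  $205.52 + 16.34% × ($5,477.00 − $2,800.00) = $205.52 + 16.34% × $2,677.00 = $642.94
Transit Levy: 7% × $5,657.00 = $395.99
Medical Insurance Levy: 7.8% × $5,657.00 = $441.25
Social Insurance: 5.81% × $5,657.00 = $328.67
Total withheld: $642.94 + $395.99 + $441.25 + $328.67 = $1,808.85
Net pay: $5,657.00 − $1,808.85 = $3,848.15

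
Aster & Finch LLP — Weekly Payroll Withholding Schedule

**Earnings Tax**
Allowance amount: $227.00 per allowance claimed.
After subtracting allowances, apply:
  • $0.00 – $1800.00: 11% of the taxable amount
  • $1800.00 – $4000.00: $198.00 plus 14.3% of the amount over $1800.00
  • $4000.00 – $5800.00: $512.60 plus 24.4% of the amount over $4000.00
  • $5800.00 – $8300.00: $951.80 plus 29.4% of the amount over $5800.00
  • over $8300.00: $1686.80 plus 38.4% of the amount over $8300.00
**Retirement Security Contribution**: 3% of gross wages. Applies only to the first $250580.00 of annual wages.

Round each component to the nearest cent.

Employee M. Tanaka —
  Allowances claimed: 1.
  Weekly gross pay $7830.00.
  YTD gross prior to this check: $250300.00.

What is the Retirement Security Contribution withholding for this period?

$8.40

Retirement Security Contribution: cap $250580.00 − YTD $250300.00 = $280.00 subject; 3% × $280.00 = $8.40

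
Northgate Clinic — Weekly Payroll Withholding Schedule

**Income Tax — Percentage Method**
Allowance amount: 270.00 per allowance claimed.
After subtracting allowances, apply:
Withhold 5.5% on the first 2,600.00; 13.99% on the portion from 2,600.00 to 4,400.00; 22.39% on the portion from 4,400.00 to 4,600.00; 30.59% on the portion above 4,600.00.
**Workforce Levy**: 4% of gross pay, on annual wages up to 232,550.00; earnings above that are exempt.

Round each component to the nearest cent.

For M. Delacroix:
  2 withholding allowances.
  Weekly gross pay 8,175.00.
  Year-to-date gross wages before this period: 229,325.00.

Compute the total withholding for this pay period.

Income Tax: taxable = 8,175.00 − 2×270.00 = 7,635.00
  439.60 + 30.59% × (7,635.00 − 4,600.00) = 439.60 + 30.59% × 3,035.00 = 1,368.01
Workforce Levy: cap 232,550.00 − YTD 229,325.00 = 3,225.00 subject; 4% × 3,225.00 = 129.00
Total: 1,368.01 + 129.00 = 1,497.01

1,497.01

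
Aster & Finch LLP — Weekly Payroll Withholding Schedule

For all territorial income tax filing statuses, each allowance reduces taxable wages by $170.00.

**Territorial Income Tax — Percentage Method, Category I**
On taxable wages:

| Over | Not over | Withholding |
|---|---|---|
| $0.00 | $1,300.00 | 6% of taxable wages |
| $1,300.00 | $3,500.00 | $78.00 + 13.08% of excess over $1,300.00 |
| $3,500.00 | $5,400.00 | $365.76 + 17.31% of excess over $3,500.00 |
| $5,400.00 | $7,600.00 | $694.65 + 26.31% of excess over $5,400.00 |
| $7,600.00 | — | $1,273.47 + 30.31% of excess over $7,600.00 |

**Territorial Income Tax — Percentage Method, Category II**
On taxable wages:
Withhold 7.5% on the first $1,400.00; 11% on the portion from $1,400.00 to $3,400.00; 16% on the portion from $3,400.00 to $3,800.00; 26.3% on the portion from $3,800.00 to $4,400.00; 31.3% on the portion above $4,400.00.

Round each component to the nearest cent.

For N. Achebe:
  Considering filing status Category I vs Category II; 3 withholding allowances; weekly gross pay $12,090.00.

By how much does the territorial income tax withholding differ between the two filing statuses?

Territorial Income Tax (Category I): taxable = $12,090.00 − 3×$170.00 = $11,580.00
  $1,273.47 + 30.31% × ($11,580.00 − $7,600.00) = $1,273.47 + 30.31% × $3,980.00 = $2,479.81
Territorial Income Tax (Category II): taxable = $12,090.00 − 3×$170.00 = $11,580.00
  $546.80 + 31.3% × ($11,580.00 − $4,400.00) = $546.80 + 31.3% × $7,180.00 = $2,794.14
Difference: |$2,479.81 − $2,794.14| = $314.33 (higher under Category II)

$314.33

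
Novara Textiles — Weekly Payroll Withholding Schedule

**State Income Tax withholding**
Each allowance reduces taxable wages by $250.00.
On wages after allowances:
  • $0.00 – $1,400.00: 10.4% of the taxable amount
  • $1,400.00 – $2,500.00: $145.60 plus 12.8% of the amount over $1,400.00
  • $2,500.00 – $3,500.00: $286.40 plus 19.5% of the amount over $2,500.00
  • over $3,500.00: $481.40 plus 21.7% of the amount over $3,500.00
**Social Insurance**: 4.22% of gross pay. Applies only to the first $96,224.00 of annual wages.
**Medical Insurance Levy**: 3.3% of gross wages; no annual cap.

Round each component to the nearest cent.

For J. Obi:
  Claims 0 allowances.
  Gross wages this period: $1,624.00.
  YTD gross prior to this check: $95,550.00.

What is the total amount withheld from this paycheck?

$256.30

State Income Tax: taxable = $1,624.00
  $145.60 + 12.8% × ($1,624.00 − $1,400.00) = $145.60 + 12.8% × $224.00 = $174.27
Social Insurance: cap $96,224.00 − YTD $95,550.00 = $674.00 subject; 4.22% × $674.00 = $28.44
Medical Insurance Levy: 3.3% × $1,624.00 = $53.59
Total: $174.27 + $28.44 + $53.59 = $256.30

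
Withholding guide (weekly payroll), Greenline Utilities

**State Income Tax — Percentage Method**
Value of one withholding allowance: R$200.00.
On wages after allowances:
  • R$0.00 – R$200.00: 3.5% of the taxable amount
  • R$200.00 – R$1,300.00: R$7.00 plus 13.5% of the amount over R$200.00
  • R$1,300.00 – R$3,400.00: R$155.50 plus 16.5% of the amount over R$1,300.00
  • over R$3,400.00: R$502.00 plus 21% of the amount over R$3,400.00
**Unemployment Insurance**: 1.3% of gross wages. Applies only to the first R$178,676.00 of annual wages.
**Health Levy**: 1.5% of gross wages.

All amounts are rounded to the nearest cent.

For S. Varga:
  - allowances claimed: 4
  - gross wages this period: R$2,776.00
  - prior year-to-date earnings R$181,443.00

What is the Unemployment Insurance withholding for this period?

Unemployment Insurance: YTD R$181,443.00 ≥ cap R$178,676.00 → R$0.00

R$0.00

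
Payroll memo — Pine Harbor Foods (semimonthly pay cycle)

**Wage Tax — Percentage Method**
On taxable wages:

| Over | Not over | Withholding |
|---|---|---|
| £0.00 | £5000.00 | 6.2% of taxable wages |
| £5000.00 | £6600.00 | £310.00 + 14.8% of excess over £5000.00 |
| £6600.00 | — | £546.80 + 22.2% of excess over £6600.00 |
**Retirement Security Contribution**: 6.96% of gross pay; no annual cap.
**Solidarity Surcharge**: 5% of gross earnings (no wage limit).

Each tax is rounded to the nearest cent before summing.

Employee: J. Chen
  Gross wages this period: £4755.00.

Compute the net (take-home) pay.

Wage Tax: taxable = £4755.00
  6.2% × £4755.00 = £294.81
Retirement Security Contribution: 6.96% × £4755.00 = £330.95
Solidarity Surcharge: 5% × £4755.00 = £237.75
Total withheld: £294.81 + £330.95 + £237.75 = £863.51
Net pay: £4755.00 − £863.51 = £3891.49

£3891.49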